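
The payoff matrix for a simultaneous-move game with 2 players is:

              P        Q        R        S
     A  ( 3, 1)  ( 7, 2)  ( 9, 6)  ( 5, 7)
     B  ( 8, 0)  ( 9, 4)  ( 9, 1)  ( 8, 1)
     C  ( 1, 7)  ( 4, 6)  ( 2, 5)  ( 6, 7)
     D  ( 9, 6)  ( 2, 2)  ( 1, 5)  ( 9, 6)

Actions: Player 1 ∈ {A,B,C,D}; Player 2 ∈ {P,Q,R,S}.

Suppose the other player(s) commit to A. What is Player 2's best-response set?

argmax u_2 = {S}

u_2(P vs A) = 1
u_2(Q vs A) = 2
u_2(R vs A) = 6
u_2(S vs A) = 7
max payoff 7 at {S}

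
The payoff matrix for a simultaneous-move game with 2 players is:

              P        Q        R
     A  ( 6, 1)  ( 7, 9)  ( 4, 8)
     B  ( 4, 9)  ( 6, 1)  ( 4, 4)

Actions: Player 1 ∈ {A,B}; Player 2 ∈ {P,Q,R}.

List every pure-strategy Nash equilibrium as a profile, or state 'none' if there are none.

Nash profiles: (A,Q)

(A,P): not NE [P2→Q gives 9>1]
(A,Q): NE
(A,R): not NE [P2→Q gives 9>8]
(B,P): not NE [P1→A gives 6>4]
(B,Q): not NE [P1→A gives 7>6; P2→P gives 9>1]
(B,R): not NE [P2→P gives 9>4]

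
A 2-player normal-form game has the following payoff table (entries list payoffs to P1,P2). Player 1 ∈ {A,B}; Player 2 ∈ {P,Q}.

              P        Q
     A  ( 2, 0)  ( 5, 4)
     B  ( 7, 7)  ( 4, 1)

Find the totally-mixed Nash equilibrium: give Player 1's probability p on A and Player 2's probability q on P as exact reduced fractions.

P1 mixes 3/5 on A; P2 mixes 1/6 on P

P1 indiff ⇒ q·2+(1-q)·5 = q·7+(1-q)·4 ⇒ q(-5) = (1-q)(-1) ⇒ q = 1/6
P2 indiff ⇒ p·0+(1-p)·7 = p·4+(1-p)·1 ⇒ p(-4) = (1-p)(-6) ⇒ p = 3/5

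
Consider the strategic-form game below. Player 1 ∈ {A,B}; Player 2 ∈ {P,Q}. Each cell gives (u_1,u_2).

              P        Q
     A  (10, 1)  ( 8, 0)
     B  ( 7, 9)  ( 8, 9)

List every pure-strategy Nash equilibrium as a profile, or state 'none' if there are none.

(A,P): NE
(A,Q): not NE [P2→P gives 1>0]
(B,P): not NE [P1→A gives 10>7]
(B,Q): NE

Nash profiles: (A,P), (B,Q)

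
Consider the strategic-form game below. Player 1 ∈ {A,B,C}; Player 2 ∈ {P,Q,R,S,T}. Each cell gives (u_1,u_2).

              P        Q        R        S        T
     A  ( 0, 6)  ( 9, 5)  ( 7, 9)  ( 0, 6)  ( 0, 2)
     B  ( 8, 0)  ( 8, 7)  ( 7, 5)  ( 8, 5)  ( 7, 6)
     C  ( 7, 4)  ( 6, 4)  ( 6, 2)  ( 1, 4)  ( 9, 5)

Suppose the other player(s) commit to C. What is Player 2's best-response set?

argmax u_2 = {T}

u_2(P vs C) = 4
u_2(Q vs C) = 4
u_2(R vs C) = 2
u_2(S vs C) = 4
u_2(T vs C) = 5
max payoff 5 at {T}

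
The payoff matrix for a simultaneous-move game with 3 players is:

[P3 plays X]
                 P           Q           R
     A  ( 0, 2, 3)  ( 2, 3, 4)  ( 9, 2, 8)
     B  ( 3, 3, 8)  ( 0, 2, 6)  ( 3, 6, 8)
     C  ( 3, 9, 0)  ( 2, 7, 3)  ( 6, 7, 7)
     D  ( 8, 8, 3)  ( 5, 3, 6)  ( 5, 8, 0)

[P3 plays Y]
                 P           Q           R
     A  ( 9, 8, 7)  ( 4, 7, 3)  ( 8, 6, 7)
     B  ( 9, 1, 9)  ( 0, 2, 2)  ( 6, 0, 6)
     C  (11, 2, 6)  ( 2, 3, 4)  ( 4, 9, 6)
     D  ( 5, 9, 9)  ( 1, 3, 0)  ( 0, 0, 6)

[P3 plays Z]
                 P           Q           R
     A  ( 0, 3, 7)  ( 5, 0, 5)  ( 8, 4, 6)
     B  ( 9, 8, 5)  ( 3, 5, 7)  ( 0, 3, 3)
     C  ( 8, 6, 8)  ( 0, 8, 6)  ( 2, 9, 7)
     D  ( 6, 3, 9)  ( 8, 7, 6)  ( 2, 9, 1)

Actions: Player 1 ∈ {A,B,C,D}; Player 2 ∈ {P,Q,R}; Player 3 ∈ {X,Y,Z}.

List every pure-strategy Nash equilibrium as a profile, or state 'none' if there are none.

(A,P,X): not NE [P1→D gives 8>0; P2→Q gives 3>2; P3→Z gives 7>3]
(A,P,Y): not NE [P1→C gives 11>9]
(A,P,Z): not NE [P1→B gives 9>0; P2→R gives 4>3]
(A,Q,X): not NE [P1→D gives 5>2; P3→Z gives 5>4]
(A,Q,Y): not NE [P2→P gives 8>7; P3→Z gives 5>3]
(A,Q,Z): not NE [P1→D gives 8>5; P2→R gives 4>0]
(A,R,X): not NE [P2→Q gives 3>2]
(A,R,Y): not NE [P2→P gives 8>6; P3→X gives 8>7]
(A,R,Z): not NE [P3→X gives 8>6]
(B,P,X): not NE [P1→D gives 8>3; P2→R gives 6>3; P3→Y gives 9>8]
(B,P,Y): not NE [P1→C gives 11>9; P2→Q gives 2>1]
(B,P,Z): not NE [P3→Y gives 9>5]
(B,Q,X): not NE [P1→D gives 5>0; P2→R gives 6>2; P3→Z gives 7>6]
(B,Q,Y): not NE [P1→A gives 4>0; P3→Z gives 7>2]
(B,Q,Z): not NE [P1→D gives 8>3; P2→P gives 8>5]
(B,R,X): not NE [P1→A gives 9>3]
(B,R,Y): not NE [P1→A gives 8>6; P2→Q gives 2>0; P3→X gives 8>6]
(B,R,Z): not NE [P1→A gives 8>0; P2→P gives 8>3; P3→X gives 8>3]
(C,P,X): not NE [P1→D gives 8>3; P3→Z gives 8>0]
(C,P,Y): not NE [P2→R gives 9>2; P3→Z gives 8>6]
(C,P,Z): not NE [P1→B gives 9>8; P2→R gives 9>6]
(C,Q,X): not NE [P1→D gives 5>2; P2→P gives 9>7; P3→Z gives 6>3]
(C,Q,Y): not NE [P1→A gives 4>2; P2→R gives 9>3; P3→Z gives 6>4]
(C,Q,Z): not NE [P1→D gives 8>0; P2→R gives 9>8]
(C,R,X): not NE [P1→A gives 9>6; P2→P gives 9>7]
(C,R,Y): not NE [P1→A gives 8>4; P3→Z gives 7>6]
(C,R,Z): not NE [P1→A gives 8>2]
(D,P,X): not NE [P3→Z gives 9>3]
(D,P,Y): not NE [P1→C gives 11>5]
(D,P,Z): not NE [P1→B gives 9>6; P2→R gives 9>3]
(D,Q,X): not NE [P2→R gives 8>3]
(D,Q,Y): not NE [P1→A gives 4>1; P2→P gives 9>3; P3→Z gives 6>0]
(D,Q,Z): not NE [P2→R gives 9>7]
(D,R,X): not NE [P1→A gives 9>5; P3→Y gives 6>0]
(D,R,Y): not NE [P1→A gives 8>0; P2→P gives 9>0]
(D,R,Z): not NE [P1→A gives 8>2; P3→Y gives 6>1]

Equilibria: none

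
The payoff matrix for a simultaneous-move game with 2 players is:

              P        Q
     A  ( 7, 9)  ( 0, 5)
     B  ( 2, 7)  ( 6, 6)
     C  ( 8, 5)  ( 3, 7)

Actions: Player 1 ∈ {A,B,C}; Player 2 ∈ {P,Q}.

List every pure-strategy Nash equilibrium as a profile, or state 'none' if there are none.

(A,P): not NE [P1→C gives 8>7]
(A,Q): not NE [P1→B gives 6>0; P2→P gives 9>5]
(B,P): not NE [P1→C gives 8>2]
(B,Q): not NE [P2→P gives 7>6]
(C,P): not NE [P2→Q gives 7>5]
(C,Q): not NE [P1→B gives 6>3]

PSNE: ∅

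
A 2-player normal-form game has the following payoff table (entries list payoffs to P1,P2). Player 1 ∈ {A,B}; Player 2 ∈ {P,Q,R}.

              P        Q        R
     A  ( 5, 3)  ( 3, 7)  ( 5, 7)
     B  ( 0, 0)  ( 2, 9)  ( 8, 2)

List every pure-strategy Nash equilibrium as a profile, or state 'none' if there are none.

(A,P): not NE [P2→R gives 7>3]
(A,Q): NE
(A,R): not NE [P1→B gives 8>5]
(B,P): not NE [P1→A gives 5>0; P2→Q gives 9>0]
(B,Q): not NE [P1→A gives 3>2]
(B,R): not NE [P2→Q gives 9>2]

PSNE = {(A,Q)}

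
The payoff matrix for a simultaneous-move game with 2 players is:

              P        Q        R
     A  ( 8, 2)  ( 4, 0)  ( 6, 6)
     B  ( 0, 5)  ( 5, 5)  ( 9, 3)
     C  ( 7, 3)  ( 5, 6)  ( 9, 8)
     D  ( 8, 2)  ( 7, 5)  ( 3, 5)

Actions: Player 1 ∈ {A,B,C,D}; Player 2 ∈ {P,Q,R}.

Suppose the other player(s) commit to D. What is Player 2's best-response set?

u_2(P vs D) = 2
u_2(Q vs D) = 5
u_2(R vs D) = 5
max payoff 5 at {Q,R}

argmax u_2 = {Q,R}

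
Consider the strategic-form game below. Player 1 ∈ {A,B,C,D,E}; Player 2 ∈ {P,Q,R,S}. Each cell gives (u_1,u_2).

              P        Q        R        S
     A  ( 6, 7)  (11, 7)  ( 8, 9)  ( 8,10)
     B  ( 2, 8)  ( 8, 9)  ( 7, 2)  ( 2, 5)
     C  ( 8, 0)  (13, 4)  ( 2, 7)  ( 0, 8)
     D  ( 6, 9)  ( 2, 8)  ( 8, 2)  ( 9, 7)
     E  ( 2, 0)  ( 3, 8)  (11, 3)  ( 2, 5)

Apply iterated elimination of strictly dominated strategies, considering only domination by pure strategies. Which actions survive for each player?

Survivors P1:{A,C,D} P2:{P,Q,S}

P1 drop B (A beats it: P:6>2 Q:11>8 R:8>7 S:8>2)
P2 drop R (S beats it: A:10>9 C:8>7 D:7>2 E:5>3)
P1 drop E (A beats it: P:6>2 Q:11>3 S:8>2)
P1→{A,C,D} P2→{P,Q,S}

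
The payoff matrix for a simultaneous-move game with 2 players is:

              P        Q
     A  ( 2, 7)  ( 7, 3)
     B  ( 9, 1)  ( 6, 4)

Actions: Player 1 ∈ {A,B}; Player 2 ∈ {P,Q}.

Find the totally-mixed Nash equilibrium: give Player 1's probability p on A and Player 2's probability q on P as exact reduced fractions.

p=3/7, q=1/8

P1 indiff ⇒ q·2+(1-q)·7 = q·9+(1-q)·6 ⇒ q(-7) = (1-q)(-1) ⇒ q = 1/8
P2 indiff ⇒ p·7+(1-p)·1 = p·3+(1-p)·4 ⇒ p(4) = (1-p)(3) ⇒ p = 3/7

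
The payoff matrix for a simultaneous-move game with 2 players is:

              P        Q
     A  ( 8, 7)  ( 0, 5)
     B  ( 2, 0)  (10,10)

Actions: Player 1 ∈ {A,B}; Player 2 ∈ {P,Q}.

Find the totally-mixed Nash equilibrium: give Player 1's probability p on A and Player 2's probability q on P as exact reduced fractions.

P1 indiff ⇒ q·8+(1-q)·0 = q·2+(1-q)·10 ⇒ q(6) = (1-q)(10) ⇒ q = 5/8
P2 indiff ⇒ p·7+(1-p)·0 = p·5+(1-p)·10 ⇒ p(2) = (1-p)(10) ⇒ p = 5/6

P1 mixes 5/6 on A; P2 mixes 5/8 on P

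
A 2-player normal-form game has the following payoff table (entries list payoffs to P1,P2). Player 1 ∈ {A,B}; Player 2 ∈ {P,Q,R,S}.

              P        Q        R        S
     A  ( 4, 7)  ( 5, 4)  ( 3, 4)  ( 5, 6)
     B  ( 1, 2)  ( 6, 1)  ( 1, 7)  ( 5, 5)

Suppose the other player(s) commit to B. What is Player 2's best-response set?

P2 best: {R}

u_2(P vs B) = 2
u_2(Q vs B) = 1
u_2(R vs B) = 7
u_2(S vs B) = 5
max payoff 7 at {R}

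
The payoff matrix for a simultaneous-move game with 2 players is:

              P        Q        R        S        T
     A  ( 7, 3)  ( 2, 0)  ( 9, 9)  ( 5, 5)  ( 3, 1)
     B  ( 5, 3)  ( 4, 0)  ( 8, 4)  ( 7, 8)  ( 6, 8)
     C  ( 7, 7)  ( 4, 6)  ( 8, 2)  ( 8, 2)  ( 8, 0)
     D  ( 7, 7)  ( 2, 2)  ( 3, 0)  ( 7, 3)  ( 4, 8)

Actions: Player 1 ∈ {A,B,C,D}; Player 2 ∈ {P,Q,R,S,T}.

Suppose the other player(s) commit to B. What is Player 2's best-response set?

u_2(P vs B) = 3
u_2(Q vs B) = 0
u_2(R vs B) = 4
u_2(S vs B) = 8
u_2(T vs B) = 8
max payoff 8 at {S,T}

P2 best: {S,T}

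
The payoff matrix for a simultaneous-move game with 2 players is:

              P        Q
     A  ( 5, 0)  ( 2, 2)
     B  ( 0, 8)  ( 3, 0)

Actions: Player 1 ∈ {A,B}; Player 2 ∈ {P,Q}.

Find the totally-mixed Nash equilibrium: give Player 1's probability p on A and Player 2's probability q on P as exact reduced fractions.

P1 indiff ⇒ q·5+(1-q)·2 = q·0+(1-q)·3 ⇒ q(5) = (1-q)(1) ⇒ q = 1/6
P2 indiff ⇒ p·0+(1-p)·8 = p·2+(1-p)·0 ⇒ p(-2) = (1-p)(-8) ⇒ p = 4/5

(p,q) = (4/5, 1/6)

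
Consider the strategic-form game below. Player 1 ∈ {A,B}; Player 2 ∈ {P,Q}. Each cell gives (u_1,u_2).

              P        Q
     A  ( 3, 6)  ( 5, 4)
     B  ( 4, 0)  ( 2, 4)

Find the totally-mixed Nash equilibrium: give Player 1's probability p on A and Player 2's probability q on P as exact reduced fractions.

P1 mixes 2/3 on A; P2 mixes 3/4 on P

P1 indiff ⇒ q·3+(1-q)·5 = q·4+(1-q)·2 ⇒ q(-1) = (1-q)(-3) ⇒ q = 3/4
P2 indiff ⇒ p·6+(1-p)·0 = p·4+(1-p)·4 ⇒ p(2) = (1-p)(4) ⇒ p = 2/3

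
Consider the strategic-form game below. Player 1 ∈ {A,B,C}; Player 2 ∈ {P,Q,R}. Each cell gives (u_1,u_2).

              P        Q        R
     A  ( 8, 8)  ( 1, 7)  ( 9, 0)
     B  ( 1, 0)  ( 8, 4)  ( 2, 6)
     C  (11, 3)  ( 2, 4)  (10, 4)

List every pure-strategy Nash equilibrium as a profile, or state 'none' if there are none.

(A,P): not NE [P1→C gives 11>8]
(A,Q): not NE [P1→B gives 8>1; P2→P gives 8>7]
(A,R): not NE [P1→C gives 10>9; P2→P gives 8>0]
(B,P): not NE [P1→C gives 11>1; P2→R gives 6>0]
(B,Q): not NE [P2→R gives 6>4]
(B,R): not NE [P1→C gives 10>2]
(C,P): not NE [P2→R gives 4>3]
(C,Q): not NE [P1→B gives 8>2]
(C,R): NE

NE set: (C,R)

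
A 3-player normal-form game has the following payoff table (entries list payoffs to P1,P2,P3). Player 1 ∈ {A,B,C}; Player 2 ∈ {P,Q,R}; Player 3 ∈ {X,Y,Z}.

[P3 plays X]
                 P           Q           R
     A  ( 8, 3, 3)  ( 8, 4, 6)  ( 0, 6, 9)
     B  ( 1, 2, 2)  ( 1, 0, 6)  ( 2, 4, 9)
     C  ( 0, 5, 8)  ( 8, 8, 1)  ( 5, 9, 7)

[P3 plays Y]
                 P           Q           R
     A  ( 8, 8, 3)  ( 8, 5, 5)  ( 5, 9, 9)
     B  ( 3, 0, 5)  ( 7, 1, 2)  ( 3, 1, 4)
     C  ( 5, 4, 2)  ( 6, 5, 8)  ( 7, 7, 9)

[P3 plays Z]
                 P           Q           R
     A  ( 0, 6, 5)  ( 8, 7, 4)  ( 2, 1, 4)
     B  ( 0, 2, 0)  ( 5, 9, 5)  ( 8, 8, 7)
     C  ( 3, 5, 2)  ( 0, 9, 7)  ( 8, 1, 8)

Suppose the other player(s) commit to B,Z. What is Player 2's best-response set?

u_2(P vs B,Z) = 2
u_2(Q vs B,Z) = 9
u_2(R vs B,Z) = 8
max payoff 9 at {Q}

P2 best: {Q}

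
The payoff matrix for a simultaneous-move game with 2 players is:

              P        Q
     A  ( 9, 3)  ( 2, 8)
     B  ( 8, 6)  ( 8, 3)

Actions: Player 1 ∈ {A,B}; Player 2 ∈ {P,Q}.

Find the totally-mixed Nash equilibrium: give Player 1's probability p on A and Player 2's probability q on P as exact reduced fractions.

P1 indiff ⇒ q·9+(1-q)·2 = q·8+(1-q)·8 ⇒ q(1) = (1-q)(6) ⇒ q = 6/7
P2 indiff ⇒ p·3+(1-p)·6 = p·8+(1-p)·3 ⇒ p(-5) = (1-p)(-3) ⇒ p = 3/8

p=3/8, q=6/7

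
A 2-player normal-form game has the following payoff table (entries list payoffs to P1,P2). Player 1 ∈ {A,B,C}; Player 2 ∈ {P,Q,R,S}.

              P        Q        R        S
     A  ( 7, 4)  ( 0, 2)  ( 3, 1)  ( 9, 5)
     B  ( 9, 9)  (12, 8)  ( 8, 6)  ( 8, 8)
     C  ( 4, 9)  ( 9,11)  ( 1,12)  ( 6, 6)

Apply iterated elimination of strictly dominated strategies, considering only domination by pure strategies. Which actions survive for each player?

P1 drop C (B beats it: P:9>4 Q:12>9 R:8>1 S:8>6)
P2 drop Q (P beats it: A:4>2 B:9>8)
P2 drop R (P beats it: A:4>1 B:9>6)
P1→{A,B} P2→{P,S}

Survivors P1:{A,B} P2:{P,S}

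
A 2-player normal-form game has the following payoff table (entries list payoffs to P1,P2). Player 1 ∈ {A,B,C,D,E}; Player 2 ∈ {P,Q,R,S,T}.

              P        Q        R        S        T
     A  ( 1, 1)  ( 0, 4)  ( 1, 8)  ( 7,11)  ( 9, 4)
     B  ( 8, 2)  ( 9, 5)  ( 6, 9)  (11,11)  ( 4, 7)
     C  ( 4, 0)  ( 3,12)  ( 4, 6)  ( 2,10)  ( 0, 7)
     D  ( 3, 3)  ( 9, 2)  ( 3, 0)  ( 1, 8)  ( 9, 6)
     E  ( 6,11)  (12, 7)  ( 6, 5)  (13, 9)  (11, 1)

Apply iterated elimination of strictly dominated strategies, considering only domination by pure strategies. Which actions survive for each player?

Remaining: P1:{B,E} P2:{P,S}

P1 drop A (E beats it: P:6>1 Q:12>0 R:6>1 S:13>7 T:11>9)
P1 drop C (B beats it: P:8>4 Q:9>3 R:6>4 S:11>2 T:4>0)
P1 drop D (E beats it: P:6>3 Q:12>9 R:6>3 S:13>1 T:11>9)
P2 drop Q (S beats it: B:11>5 E:9>7)
P2 drop R (S beats it: B:11>9 E:9>5)
P2 drop T (S beats it: B:11>7 E:9>1)
P1→{B,E} P2→{P,S}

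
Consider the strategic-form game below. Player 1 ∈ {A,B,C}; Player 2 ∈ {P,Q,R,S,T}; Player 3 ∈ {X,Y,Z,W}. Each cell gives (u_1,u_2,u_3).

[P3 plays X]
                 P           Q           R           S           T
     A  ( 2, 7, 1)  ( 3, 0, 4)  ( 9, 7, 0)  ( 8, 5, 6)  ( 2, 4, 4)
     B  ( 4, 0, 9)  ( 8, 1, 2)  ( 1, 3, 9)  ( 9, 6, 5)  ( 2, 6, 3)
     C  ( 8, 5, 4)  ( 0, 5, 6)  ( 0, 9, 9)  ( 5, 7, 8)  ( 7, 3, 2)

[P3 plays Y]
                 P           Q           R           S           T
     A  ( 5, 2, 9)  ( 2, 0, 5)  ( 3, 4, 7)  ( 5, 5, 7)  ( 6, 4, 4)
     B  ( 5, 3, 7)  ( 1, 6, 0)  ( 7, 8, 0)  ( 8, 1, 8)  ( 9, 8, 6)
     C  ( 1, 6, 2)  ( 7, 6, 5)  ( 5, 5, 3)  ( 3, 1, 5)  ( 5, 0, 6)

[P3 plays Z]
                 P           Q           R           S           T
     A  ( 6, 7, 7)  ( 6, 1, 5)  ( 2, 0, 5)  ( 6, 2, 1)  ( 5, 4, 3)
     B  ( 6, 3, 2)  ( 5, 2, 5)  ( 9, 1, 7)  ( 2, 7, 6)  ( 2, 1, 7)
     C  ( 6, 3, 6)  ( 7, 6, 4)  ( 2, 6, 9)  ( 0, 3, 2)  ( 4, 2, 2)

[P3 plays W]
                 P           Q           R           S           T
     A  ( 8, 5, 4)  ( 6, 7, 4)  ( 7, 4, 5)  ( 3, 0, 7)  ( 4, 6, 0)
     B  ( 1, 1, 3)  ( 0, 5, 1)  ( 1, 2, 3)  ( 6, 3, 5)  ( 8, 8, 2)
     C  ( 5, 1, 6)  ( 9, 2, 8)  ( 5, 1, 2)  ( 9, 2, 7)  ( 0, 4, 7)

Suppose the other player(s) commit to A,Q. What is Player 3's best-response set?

u_3(X vs A,Q) = 4
u_3(Y vs A,Q) = 5
u_3(Z vs A,Q) = 5
u_3(W vs A,Q) = 4
max payoff 5 at {Y,Z}

BR_3 = {Y,Z}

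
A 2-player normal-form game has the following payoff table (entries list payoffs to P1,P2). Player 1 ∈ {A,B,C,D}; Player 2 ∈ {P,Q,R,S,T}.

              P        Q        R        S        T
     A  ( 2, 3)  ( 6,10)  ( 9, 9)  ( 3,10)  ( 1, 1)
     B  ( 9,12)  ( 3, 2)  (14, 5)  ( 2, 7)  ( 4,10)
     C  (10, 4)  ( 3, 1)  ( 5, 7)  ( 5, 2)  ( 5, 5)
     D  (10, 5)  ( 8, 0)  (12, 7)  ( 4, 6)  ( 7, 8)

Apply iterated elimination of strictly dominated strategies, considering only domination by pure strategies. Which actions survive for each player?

P1 drop A (D beats it: P:10>2 Q:8>6 R:12>9 S:4>3 T:7>1)
P2 drop Q (P beats it: B:12>2 C:4>1 D:5>0)
P2 drop S (T beats it: B:10>7 C:5>2 D:8>6)
P1→{B,C,D} P2→{P,R,T}

Survivors P1:{B,C,D} P2:{P,R,T}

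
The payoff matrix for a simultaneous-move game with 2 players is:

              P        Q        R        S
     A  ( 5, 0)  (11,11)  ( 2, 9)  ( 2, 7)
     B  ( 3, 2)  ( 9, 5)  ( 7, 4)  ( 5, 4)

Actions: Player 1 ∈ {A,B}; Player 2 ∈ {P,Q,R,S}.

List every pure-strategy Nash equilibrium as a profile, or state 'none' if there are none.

NE set: (A,Q)

(A,P): not NE [P2→Q gives 11>0]
(A,Q): NE
(A,R): not NE [P1→B gives 7>2; P2→Q gives 11>9]
(A,S): not NE [P1→B gives 5>2; P2→Q gives 11>7]
(B,P): not NE [P1→A gives 5>3; P2→Q gives 5>2]
(B,Q): not NE [P1→A gives 11>9]
(B,R): not NE [P2→Q gives 5>4]
(B,S): not NE [P2→Q gives 5>4]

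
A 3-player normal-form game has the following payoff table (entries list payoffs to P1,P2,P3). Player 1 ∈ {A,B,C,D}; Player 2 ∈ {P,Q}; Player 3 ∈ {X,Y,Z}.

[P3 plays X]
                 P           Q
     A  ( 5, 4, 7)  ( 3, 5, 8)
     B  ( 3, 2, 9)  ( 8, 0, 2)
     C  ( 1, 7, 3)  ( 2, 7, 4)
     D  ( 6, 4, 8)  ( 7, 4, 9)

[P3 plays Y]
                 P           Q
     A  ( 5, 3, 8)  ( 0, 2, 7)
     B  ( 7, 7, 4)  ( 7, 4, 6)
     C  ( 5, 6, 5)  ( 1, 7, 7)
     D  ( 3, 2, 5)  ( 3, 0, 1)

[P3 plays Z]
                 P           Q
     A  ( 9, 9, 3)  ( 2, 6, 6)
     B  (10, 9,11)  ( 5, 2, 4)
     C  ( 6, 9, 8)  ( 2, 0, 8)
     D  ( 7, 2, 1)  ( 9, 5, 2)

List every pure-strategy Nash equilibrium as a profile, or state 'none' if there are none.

(A,P,X): not NE [P1→D gives 6>5; P2→Q gives 5>4; P3→Y gives 8>7]
(A,P,Y): not NE [P1→B gives 7>5]
(A,P,Z): not NE [P1→B gives 10>9; P3→Y gives 8>3]
(A,Q,X): not NE [P1→B gives 8>3]
(A,Q,Y): not NE [P1→B gives 7>0; P2→P gives 3>2; P3→X gives 8>7]
(A,Q,Z): not NE [P1→D gives 9>2; P2→P gives 9>6; P3→X gives 8>6]
(B,P,X): not NE [P1→D gives 6>3; P3→Z gives 11>9]
(B,P,Y): not NE [P3→Z gives 11>4]
(B,P,Z): NE
(B,Q,X): not NE [P2→P gives 2>0; P3→Y gives 6>2]
(B,Q,Y): not NE [P2→P gives 7>4]
(B,Q,Z): not NE [P1→D gives 9>5; P2→P gives 9>2; P3→Y gives 6>4]
(C,P,X): not NE [P1→D gives 6>1; P3→Z gives 8>3]
(C,P,Y): not NE [P1→B gives 7>5; P2→Q gives 7>6; P3→Z gives 8>5]
(C,P,Z): not NE [P1→B gives 10>6]
(C,Q,X): not NE [P1→B gives 8>2; P3→Z gives 8>4]
(C,Q,Y): not NE [P1→B gives 7>1; P3→Z gives 8>7]
(C,Q,Z): not NE [P1→D gives 9>2; P2→P gives 9>0]
(D,P,X): NE
(D,P,Y): not NE [P1→B gives 7>3; P3→X gives 8>5]
(D,P,Z): not NE [P1→B gives 10>7; P2→Q gives 5>2; P3→X gives 8>1]
(D,Q,X): not NE [P1→B gives 8>7]
(D,Q,Y): not NE [P1→B gives 7>3; P2→P gives 2>0; P3→X gives 9>1]
(D,Q,Z): not NE [P3→X gives 9>2]

NE set: (B,P,Z), (D,P,X)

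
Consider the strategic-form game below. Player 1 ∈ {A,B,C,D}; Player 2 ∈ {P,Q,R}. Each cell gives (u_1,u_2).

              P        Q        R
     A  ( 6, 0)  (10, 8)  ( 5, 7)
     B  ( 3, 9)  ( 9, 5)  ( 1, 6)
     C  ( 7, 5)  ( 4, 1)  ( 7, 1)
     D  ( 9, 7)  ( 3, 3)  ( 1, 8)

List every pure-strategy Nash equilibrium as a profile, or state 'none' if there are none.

Nash profiles: (A,Q)

(A,P): not NE [P1→D gives 9>6; P2→Q gives 8>0]
(A,Q): NE
(A,R): not NE [P1→C gives 7>5; P2→Q gives 8>7]
(B,P): not NE [P1→D gives 9>3]
(B,Q): not NE [P1→A gives 10>9; P2→P gives 9>5]
(B,R): not NE [P1→C gives 7>1; P2→P gives 9>6]
(C,P): not NE [P1→D gives 9>7]
(C,Q): not NE [P1→A gives 10>4; P2→P gives 5>1]
(C,R): not NE [P2→P gives 5>1]
(D,P): not NE [P2→R gives 8>7]
(D,Q): not NE [P1→A gives 10>3; P2→R gives 8>3]
(D,R): not NE [P1→C gives 7>1]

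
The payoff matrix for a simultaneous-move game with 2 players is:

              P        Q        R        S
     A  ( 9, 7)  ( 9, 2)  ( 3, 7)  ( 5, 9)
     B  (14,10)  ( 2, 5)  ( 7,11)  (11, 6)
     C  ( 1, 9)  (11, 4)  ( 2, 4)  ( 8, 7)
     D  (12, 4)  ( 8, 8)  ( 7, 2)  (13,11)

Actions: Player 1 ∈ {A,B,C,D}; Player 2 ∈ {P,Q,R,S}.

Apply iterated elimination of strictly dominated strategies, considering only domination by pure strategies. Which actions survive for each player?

Survivors P1:{B,D} P2:{P,R,S}

P2 drop Q (S beats it: A:9>2 B:6>5 C:7>4 D:11>8)
P1 drop A (B beats it: P:14>9 R:7>3 S:11>5)
P1 drop C (B beats it: P:14>1 R:7>2 S:11>8)
P1→{B,D} P2→{P,R,S}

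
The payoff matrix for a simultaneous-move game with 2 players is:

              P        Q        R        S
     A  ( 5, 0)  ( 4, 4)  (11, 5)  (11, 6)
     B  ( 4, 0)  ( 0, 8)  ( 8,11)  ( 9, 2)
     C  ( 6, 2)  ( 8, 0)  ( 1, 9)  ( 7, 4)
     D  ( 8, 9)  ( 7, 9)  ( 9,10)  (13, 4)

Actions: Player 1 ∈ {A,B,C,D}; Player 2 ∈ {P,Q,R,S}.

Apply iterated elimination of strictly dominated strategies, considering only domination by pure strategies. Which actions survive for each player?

Survivors P1:{A,D} P2:{R,S}

P1 drop B (A beats it: P:5>4 Q:4>0 R:11>8 S:11>9)
P2 drop P (R beats it: A:5>0 C:9>2 D:10>9)
P2 drop Q (R beats it: A:5>4 C:9>0 D:10>9)
P1 drop C (A beats it: R:11>1 S:11>7)
P1→{A,D} P2→{R,S}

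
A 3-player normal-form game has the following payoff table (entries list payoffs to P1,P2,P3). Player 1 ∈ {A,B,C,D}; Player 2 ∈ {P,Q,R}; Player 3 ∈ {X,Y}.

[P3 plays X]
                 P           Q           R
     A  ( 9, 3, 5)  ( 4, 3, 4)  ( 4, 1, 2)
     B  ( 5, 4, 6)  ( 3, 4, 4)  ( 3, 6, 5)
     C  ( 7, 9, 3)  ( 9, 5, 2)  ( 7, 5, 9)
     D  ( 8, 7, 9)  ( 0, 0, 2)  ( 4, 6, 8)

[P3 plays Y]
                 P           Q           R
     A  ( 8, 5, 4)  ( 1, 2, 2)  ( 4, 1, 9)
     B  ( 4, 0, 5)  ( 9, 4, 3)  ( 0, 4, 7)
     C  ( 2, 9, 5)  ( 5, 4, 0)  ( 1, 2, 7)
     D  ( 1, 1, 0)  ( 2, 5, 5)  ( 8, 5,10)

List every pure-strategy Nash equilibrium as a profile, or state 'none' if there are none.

(A,P,X): NE
(A,P,Y): not NE [P3→X gives 5>4]
(A,Q,X): not NE [P1→C gives 9>4]
(A,Q,Y): not NE [P1→B gives 9>1; P2→P gives 5>2; P3→X gives 4>2]
(A,R,X): not NE [P1→C gives 7>4; P2→Q gives 3>1; P3→Y gives 9>2]
(A,R,Y): not NE [P1→D gives 8>4; P2→P gives 5>1]
(B,P,X): not NE [P1→A gives 9>5; P2→R gives 6>4]
(B,P,Y): not NE [P1→A gives 8>4; P2→R gives 4>0; P3→X gives 6>5]
(B,Q,X): not NE [P1→C gives 9>3; P2→R gives 6>4]
(B,Q,Y): not NE [P3→X gives 4>3]
(B,R,X): not NE [P1→C gives 7>3; P3→Y gives 7>5]
(B,R,Y): not NE [P1→D gives 8>0]
(C,P,X): not NE [P1→A gives 9>7; P3→Y gives 5>3]
(C,P,Y): not NE [P1→A gives 8>2]
(C,Q,X): not NE [P2→P gives 9>5]
(C,Q,Y): not NE [P1→B gives 9>5; P2→P gives 9>4; P3→X gives 2>0]
(C,R,X): not NE [P2→P gives 9>5]
(C,R,Y): not NE [P1→D gives 8>1; P2→P gives 9>2; P3→X gives 9>7]
(D,P,X): not NE [P1→A gives 9>8]
(D,P,Y): not NE [P1→A gives 8>1; P2→R gives 5>1; P3→X gives 9>0]
(D,Q,X): not NE [P1→C gives 9>0; P2→P gives 7>0; P3→Y gives 5>2]
(D,Q,Y): not NE [P1→B gives 9>2]
(D,R,X): not NE [P1→C gives 7>4; P2→P gives 7>6; P3→Y gives 10>8]
(D,R,Y): NE

NE set: (A,P,X), (D,R,Y)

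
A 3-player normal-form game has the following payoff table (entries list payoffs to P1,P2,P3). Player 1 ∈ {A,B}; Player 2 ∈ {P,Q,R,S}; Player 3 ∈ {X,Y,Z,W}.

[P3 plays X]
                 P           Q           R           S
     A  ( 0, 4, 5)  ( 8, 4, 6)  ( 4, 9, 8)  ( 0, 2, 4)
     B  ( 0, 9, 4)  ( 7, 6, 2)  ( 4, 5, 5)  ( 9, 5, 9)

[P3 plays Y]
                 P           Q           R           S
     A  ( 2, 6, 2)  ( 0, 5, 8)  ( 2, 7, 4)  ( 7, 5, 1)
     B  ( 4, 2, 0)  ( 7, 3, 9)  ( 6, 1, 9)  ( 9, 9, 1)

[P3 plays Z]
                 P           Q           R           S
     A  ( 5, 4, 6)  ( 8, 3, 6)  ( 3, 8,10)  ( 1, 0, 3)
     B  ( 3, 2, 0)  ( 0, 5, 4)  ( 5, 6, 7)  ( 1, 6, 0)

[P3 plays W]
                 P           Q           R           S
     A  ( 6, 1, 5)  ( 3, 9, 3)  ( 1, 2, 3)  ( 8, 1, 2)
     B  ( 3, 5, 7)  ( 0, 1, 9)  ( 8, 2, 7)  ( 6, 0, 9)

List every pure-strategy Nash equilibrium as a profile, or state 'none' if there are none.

(A,P,X): not NE [P2→R gives 9>4; P3→Z gives 6>5]
(A,P,Y): not NE [P1→B gives 4>2; P2→R gives 7>6; P3→Z gives 6>2]
(A,P,Z): not NE [P2→R gives 8>4]
(A,P,W): not NE [P2→Q gives 9>1; P3→Z gives 6>5]
(A,Q,X): not NE [P2→R gives 9>4; P3→Y gives 8>6]
(A,Q,Y): not NE [P1→B gives 7>0; P2→R gives 7>5]
(A,Q,Z): not NE [P2→R gives 8>3; P3→Y gives 8>6]
(A,Q,W): not NE [P3→Y gives 8>3]
(A,R,X): not NE [P3→Z gives 10>8]
(A,R,Y): not NE [P1→B gives 6>2; P3→Z gives 10>4]
(A,R,Z): not NE [P1→B gives 5>3]
(A,R,W): not NE [P1→B gives 8>1; P2→Q gives 9>2; P3→Z gives 10>3]
(A,S,X): not NE [P1→B gives 9>0; P2→R gives 9>2]
(A,S,Y): not NE [P1→B gives 9>7; P2→R gives 7>5; P3→X gives 4>1]
(A,S,Z): not NE [P2→R gives 8>0; P3→X gives 4>3]
(A,S,W): not NE [P2→Q gives 9>1; P3→X gives 4>2]
(B,P,X): not NE [P3→W gives 7>4]
(B,P,Y): not NE [P2→S gives 9>2; P3→W gives 7>0]
(B,P,Z): not NE [P1→A gives 5>3; P2→S gives 6>2; P3→W gives 7>0]
(B,P,W): not NE [P1→A gives 6>3]
(B,Q,X): not NE [P1→A gives 8>7; P2→P gives 9>6; P3→W gives 9>2]
(B,Q,Y): not NE [P2→S gives 9>3]
(B,Q,Z): not NE [P1→A gives 8>0; P2→S gives 6>5; P3→W gives 9>4]
(B,Q,W): not NE [P1→A gives 3>0; P2→P gives 5>1]
(B,R,X): not NE [P2→P gives 9>5; P3→Y gives 9>5]
(B,R,Y): not NE [P2→S gives 9>1]
(B,R,Z): not NE [P3→Y gives 9>7]
(B,R,W): not NE [P2→P gives 5>2; P3→Y gives 9>7]
(B,S,X): not NE [P2→P gives 9>5]
(B,S,Y): not NE [P3→W gives 9>1]
(B,S,Z): not NE [P3→W gives 9>0]
(B,S,W): not NE [P1→A gives 8>6; P2→P gives 5>0]

PSNE: ∅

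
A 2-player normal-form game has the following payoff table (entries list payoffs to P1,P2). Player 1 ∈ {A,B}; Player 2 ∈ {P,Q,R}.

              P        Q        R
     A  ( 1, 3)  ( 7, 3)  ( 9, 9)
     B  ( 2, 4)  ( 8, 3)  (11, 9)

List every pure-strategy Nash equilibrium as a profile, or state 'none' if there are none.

(A,P): not NE [P1→B gives 2>1; P2→R gives 9>3]
(A,Q): not NE [P1→B gives 8>7; P2→R gives 9>3]
(A,R): not NE [P1→B gives 11>9]
(B,P): not NE [P2→R gives 9>4]
(B,Q): not NE [P2→R gives 9>3]
(B,R): NE

Nash profiles: (B,R)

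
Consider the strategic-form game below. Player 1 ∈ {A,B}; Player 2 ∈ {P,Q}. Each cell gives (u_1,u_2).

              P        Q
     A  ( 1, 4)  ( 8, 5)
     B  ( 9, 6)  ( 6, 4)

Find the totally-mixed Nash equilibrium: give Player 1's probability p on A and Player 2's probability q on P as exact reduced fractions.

P1 indiff ⇒ q·1+(1-q)·8 = q·9+(1-q)·6 ⇒ q(-8) = (1-q)(-2) ⇒ q = 1/5
P2 indiff ⇒ p·4+(1-p)·6 = p·5+(1-p)·4 ⇒ p(-1) = (1-p)(-2) ⇒ p = 2/3

P1 mixes 2/3 on A; P2 mixes 1/5 on P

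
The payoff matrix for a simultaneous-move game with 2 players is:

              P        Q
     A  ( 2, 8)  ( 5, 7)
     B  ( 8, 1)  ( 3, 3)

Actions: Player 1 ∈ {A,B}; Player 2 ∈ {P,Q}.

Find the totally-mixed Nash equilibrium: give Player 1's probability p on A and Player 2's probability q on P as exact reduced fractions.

P1 indiff ⇒ q·2+(1-q)·5 = q·8+(1-q)·3 ⇒ q(-6) = (1-q)(-2) ⇒ q = 1/4
P2 indiff ⇒ p·8+(1-p)·1 = p·7+(1-p)·3 ⇒ p(1) = (1-p)(2) ⇒ p = 2/3

p=2/3, q=1/4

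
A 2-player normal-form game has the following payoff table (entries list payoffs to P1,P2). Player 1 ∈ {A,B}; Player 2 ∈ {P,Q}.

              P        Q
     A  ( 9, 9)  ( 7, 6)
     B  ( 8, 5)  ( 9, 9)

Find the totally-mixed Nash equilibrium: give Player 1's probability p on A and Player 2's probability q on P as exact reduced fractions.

P1 indiff ⇒ q·9+(1-q)·7 = q·8+(1-q)·9 ⇒ q(1) = (1-q)(2) ⇒ q = 2/3
P2 indiff ⇒ p·9+(1-p)·5 = p·6+(1-p)·9 ⇒ p(3) = (1-p)(4) ⇒ p = 4/7

P1 mixes 4/7 on A; P2 mixes 2/3 on P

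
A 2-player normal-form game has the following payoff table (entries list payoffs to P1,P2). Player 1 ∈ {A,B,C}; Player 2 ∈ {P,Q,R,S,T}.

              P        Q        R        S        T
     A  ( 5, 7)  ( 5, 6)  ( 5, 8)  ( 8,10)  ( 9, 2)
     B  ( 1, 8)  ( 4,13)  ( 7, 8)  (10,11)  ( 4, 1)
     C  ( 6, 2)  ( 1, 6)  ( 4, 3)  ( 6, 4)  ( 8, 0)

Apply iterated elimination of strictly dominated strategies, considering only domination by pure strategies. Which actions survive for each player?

P2 drop P (S beats it: A:10>7 B:11>8 C:4>2)
P1 drop C (A beats it: Q:5>1 R:5>4 S:8>6 T:9>8)
P2 drop R (S beats it: A:10>8 B:11>8)
P2 drop T (Q beats it: A:6>2 B:13>1)
P1→{A,B} P2→{Q,S}

Survivors P1:{A,B} P2:{Q,S}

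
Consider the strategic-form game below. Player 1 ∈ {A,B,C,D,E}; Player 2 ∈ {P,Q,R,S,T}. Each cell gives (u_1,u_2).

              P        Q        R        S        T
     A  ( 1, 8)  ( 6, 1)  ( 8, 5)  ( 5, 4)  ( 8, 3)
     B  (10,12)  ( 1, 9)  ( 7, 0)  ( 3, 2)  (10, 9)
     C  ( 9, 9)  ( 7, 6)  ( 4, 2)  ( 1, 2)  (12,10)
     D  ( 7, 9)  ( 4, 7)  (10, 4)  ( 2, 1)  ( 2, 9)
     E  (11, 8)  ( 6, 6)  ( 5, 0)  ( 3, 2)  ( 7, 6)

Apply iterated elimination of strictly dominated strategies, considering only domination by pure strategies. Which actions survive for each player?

P2 drop Q (P beats it: A:8>1 B:12>9 C:9>6 D:9>7 E:8>6)
P2 drop R (P beats it: A:8>5 B:12>0 C:9>2 D:9>4 E:8>0)
P1 drop D (B beats it: P:10>7 S:3>2 T:10>2)
P2 drop S (P beats it: A:8>4 B:12>2 C:9>2 E:8>2)
P1 drop A (B beats it: P:10>1 T:10>8)
P1→{B,C,E} P2→{P,T}

Survivors P1:{B,C,E} P2:{P,T}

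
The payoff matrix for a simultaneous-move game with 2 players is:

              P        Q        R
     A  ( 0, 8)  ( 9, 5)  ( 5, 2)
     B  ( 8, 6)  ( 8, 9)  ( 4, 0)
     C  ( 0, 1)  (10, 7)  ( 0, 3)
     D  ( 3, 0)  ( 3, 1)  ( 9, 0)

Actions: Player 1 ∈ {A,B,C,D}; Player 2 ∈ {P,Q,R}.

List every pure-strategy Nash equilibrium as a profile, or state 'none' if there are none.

NE set: (C,Q)

(A,P): not NE [P1→B gives 8>0]
(A,Q): not NE [P1→C gives 10>9; P2→P gives 8>5]
(A,R): not NE [P1→D gives 9>5; P2→P gives 8>2]
(B,P): not NE [P2→Q gives 9>6]
(B,Q): not NE [P1→C gives 10>8]
(B,R): not NE [P1→D gives 9>4; P2→Q gives 9>0]
(C,P): not NE [P1→B gives 8>0; P2→Q gives 7>1]
(C,Q): NE
(C,R): not NE [P1→D gives 9>0; P2→Q gives 7>3]
(D,P): not NE [P1→B gives 8>3; P2→Q gives 1>0]
(D,Q): not NE [P1→C gives 10>3]
(D,R): not NE [P2→Q gives 1>0]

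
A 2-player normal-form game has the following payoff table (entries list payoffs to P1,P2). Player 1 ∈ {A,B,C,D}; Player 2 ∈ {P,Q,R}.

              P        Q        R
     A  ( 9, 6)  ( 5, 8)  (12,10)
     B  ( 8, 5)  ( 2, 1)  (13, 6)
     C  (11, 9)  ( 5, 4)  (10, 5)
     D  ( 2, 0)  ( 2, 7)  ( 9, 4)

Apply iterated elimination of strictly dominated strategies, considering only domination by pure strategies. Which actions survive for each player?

P1 drop D (A beats it: P:9>2 Q:5>2 R:12>9)
P2 drop Q (R beats it: A:10>8 B:6>1 C:5>4)
P1→{A,B,C} P2→{P,R}

Remaining: P1:{A,B,C} P2:{P,R}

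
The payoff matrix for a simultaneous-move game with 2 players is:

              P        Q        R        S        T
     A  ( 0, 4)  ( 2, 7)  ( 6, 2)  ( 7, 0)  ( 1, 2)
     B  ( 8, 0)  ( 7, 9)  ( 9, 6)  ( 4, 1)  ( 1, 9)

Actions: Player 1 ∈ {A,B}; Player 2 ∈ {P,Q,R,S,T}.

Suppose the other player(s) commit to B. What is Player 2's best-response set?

P2 best: {Q,T}

u_2(P vs B) = 0
u_2(Q vs B) = 9
u_2(R vs B) = 6
u_2(S vs B) = 1
u_2(T vs B) = 9
max payoff 9 at {Q,T}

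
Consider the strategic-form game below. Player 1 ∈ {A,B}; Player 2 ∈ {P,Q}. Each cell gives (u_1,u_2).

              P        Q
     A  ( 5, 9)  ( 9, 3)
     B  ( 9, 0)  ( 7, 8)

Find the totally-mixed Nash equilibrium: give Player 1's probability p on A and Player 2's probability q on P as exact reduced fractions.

P1 indiff ⇒ q·5+(1-q)·9 = q·9+(1-q)·7 ⇒ q(-4) = (1-q)(-2) ⇒ q = 1/3
P2 indiff ⇒ p·9+(1-p)·0 = p·3+(1-p)·8 ⇒ p(6) = (1-p)(8) ⇒ p = 4/7

P1 mixes 4/7 on A; P2 mixes 1/3 on P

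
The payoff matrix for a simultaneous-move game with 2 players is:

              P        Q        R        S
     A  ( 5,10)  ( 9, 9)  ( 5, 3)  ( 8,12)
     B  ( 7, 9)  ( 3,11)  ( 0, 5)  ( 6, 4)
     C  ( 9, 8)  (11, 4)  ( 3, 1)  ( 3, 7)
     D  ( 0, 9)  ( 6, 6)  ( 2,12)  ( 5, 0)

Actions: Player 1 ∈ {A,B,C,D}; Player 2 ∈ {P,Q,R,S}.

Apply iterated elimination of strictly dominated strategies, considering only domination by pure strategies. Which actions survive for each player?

IESDS → P1:{A,B,C} P2:{P,Q,S}

P1 drop D (A beats it: P:5>0 Q:9>6 R:5>2 S:8>5)
P2 drop R (P beats it: A:10>3 B:9>5 C:8>1)
P1→{A,B,C} P2→{P,Q,S}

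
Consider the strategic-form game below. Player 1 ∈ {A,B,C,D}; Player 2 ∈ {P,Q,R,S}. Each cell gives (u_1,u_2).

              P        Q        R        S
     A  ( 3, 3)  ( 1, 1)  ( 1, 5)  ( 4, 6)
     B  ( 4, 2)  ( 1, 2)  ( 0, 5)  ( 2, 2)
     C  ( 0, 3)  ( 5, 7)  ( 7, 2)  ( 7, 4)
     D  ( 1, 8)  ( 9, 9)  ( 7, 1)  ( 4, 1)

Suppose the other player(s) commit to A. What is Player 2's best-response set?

u_2(P vs A) = 3
u_2(Q vs A) = 1
u_2(R vs A) = 5
u_2(S vs A) = 6
max payoff 6 at {S}

argmax u_2 = {S}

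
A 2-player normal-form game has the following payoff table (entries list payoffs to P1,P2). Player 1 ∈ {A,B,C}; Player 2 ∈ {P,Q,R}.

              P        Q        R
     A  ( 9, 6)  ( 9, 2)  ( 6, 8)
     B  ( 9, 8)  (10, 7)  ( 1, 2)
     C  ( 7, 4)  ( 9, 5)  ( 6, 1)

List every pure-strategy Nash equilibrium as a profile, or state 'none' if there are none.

NE set: (A,R), (B,P)

(A,P): not NE [P2→R gives 8>6]
(A,Q): not NE [P1→B gives 10>9; P2→R gives 8>2]
(A,R): NE
(B,P): NE
(B,Q): not NE [P2→P gives 8>7]
(B,R): not NE [P1→C gives 6>1; P2→P gives 8>2]
(C,P): not NE [P1→B gives 9>7; P2→Q gives 5>4]
(C,Q): not NE [P1→B gives 10>9]
(C,R): not NE [P2→Q gives 5>1]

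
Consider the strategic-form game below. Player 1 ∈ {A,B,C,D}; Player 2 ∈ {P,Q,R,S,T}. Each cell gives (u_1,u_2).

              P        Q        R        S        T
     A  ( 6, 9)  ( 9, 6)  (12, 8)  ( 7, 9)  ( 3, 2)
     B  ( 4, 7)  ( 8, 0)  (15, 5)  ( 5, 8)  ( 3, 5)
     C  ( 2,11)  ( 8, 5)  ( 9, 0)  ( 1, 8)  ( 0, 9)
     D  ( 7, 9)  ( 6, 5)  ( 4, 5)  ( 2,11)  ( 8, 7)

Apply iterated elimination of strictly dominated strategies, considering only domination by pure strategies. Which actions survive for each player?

Remaining: P1:{A,D} P2:{P,S}

P1 drop C (A beats it: P:6>2 Q:9>8 R:12>9 S:7>1 T:3>0)
P2 drop Q (P beats it: A:9>6 B:7>0 D:9>5)
P2 drop R (P beats it: A:9>8 B:7>5 D:9>5)
P2 drop T (P beats it: A:9>2 B:7>5 D:9>7)
P1 drop B (A beats it: P:6>4 S:7>5)
P1→{A,D} P2→{P,S}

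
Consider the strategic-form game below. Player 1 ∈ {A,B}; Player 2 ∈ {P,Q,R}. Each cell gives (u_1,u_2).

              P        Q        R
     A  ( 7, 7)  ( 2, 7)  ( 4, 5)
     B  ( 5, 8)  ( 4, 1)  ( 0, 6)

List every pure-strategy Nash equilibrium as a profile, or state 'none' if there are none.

(A,P): NE
(A,Q): not NE [P1→B gives 4>2]
(A,R): not NE [P2→Q gives 7>5]
(B,P): not NE [P1→A gives 7>5]
(B,Q): not NE [P2→P gives 8>1]
(B,R): not NE [P1→A gives 4>0; P2→P gives 8>6]

NE set: (A,P)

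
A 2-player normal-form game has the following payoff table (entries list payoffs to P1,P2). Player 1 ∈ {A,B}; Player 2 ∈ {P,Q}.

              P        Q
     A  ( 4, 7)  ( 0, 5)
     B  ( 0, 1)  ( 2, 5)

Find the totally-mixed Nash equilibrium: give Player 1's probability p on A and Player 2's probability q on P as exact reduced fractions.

P1 indiff ⇒ q·4+(1-q)·0 = q·0+(1-q)·2 ⇒ q(4) = (1-q)(2) ⇒ q = 1/3
P2 indiff ⇒ p·7+(1-p)·1 = p·5+(1-p)·5 ⇒ p(2) = (1-p)(4) ⇒ p = 2/3

p=2/3, q=1/3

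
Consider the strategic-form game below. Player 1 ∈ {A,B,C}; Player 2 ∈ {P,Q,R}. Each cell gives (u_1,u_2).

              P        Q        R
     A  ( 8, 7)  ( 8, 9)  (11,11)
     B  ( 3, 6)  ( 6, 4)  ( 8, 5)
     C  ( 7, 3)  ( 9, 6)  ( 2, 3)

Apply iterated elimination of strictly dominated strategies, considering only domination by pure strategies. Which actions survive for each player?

P1 drop B (A beats it: P:8>3 Q:8>6 R:11>8)
P2 drop P (Q beats it: A:9>7 C:6>3)
P1→{A,C} P2→{Q,R}

IESDS → P1:{A,C} P2:{Q,R}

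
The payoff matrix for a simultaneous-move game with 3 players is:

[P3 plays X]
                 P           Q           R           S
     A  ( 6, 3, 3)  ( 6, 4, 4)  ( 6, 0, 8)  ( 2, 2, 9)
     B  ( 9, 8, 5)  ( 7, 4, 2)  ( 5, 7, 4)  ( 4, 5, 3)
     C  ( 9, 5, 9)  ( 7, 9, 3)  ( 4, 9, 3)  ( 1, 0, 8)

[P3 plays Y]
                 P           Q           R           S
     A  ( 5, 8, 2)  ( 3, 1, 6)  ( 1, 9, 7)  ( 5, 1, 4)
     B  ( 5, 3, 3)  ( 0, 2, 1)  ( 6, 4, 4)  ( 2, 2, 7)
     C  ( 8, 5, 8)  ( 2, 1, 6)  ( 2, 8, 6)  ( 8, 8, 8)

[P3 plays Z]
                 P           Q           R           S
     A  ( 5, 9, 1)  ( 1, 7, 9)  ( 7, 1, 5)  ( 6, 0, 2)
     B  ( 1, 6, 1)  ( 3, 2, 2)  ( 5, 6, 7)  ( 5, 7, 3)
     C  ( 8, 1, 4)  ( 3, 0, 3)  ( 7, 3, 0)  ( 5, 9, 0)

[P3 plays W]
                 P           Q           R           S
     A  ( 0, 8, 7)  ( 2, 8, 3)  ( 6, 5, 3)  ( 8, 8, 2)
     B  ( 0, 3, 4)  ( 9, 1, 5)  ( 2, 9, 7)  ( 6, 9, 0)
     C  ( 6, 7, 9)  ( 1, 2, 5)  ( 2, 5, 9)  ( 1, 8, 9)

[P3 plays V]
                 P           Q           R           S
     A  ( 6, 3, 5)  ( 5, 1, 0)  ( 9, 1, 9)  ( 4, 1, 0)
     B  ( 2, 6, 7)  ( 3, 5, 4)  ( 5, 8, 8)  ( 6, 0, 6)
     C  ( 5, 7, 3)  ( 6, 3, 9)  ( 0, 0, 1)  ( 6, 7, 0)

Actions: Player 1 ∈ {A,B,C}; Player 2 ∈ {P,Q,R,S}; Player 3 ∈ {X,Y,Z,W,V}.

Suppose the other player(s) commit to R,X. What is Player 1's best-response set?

P1 best: {A}

u_1(A vs R,X) = 6
u_1(B vs R,X) = 5
u_1(C vs R,X) = 4
max payoff 6 at {A}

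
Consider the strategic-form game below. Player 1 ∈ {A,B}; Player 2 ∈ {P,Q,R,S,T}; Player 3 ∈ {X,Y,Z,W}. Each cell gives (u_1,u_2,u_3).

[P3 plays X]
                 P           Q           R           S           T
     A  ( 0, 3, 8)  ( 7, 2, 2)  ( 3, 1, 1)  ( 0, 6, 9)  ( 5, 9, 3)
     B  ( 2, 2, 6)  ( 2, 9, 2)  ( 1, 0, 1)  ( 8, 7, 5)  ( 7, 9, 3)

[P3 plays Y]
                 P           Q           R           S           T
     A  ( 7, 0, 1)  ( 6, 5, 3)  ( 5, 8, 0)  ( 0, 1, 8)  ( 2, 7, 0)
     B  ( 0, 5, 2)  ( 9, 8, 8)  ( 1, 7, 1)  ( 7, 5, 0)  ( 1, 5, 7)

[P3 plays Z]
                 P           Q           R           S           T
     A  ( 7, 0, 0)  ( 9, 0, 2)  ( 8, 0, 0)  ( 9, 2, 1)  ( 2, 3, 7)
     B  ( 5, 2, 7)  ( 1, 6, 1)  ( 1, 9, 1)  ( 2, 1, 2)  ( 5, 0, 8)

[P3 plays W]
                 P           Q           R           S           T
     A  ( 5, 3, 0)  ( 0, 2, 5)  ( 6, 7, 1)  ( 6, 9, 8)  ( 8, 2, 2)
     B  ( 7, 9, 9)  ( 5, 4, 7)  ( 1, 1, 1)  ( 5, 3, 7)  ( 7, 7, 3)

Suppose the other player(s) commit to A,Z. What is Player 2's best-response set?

u_2(P vs A,Z) = 0
u_2(Q vs A,Z) = 0
u_2(R vs A,Z) = 0
u_2(S vs A,Z) = 2
u_2(T vs A,Z) = 3
max payoff 3 at {T}

argmax u_2 = {T}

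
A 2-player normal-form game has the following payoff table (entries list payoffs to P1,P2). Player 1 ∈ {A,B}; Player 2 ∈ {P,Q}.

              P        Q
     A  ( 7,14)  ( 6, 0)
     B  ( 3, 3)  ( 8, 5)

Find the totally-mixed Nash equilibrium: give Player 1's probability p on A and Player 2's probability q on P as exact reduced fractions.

P1 indiff ⇒ q·7+(1-q)·6 = q·3+(1-q)·8 ⇒ q(4) = (1-q)(2) ⇒ q = 1/3
P2 indiff ⇒ p·14+(1-p)·3 = p·0+(1-p)·5 ⇒ p(14) = (1-p)(2) ⇒ p = 1/8

(p,q) = (1/8, 1/3)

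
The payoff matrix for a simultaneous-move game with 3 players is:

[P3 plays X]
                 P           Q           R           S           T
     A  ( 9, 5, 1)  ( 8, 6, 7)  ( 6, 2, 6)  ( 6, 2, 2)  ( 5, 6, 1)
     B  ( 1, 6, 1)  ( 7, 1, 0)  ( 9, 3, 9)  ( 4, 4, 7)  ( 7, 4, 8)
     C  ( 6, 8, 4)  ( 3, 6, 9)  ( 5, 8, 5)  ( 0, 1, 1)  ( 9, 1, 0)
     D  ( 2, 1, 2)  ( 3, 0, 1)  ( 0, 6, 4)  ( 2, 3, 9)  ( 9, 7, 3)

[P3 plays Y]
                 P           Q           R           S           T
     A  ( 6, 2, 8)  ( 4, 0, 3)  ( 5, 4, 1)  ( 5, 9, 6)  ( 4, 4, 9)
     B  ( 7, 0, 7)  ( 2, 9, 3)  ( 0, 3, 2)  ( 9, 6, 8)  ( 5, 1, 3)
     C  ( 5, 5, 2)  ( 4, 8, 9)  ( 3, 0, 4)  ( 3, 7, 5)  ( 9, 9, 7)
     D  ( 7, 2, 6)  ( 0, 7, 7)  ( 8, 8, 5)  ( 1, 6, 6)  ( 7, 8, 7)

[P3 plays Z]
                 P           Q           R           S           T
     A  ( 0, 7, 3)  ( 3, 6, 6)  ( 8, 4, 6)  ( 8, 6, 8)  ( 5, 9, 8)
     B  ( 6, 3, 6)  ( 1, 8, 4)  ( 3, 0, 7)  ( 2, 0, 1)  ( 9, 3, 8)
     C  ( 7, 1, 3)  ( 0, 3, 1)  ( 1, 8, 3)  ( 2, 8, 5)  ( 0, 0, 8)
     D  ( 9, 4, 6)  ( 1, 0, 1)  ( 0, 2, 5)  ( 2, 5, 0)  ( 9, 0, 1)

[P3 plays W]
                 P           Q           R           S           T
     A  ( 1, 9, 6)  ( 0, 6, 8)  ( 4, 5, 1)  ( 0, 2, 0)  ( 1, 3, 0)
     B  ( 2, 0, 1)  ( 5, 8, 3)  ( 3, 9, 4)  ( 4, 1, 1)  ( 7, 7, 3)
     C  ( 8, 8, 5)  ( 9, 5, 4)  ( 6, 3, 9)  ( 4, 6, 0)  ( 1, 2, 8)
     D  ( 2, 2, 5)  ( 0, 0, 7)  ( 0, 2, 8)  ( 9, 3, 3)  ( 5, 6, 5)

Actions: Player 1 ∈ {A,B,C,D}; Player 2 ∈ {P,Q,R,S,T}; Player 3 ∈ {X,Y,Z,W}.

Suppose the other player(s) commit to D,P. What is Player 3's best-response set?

argmax u_3 = {Y,Z}

u_3(X vs D,P) = 2
u_3(Y vs D,P) = 6
u_3(Z vs D,P) = 6
u_3(W vs D,P) = 5
max payoff 6 at {Y,Z}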